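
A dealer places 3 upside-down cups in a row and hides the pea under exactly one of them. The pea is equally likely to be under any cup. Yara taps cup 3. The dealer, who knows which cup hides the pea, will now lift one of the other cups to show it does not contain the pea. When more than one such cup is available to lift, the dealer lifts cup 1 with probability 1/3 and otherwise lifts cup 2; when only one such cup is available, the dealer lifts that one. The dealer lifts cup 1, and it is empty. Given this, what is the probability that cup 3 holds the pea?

1/4

Apply Bayes' rule, conditioning on where the pea actually is.
If it is under cup 1 (prior 1/3): the dealer opened cup 1, so this case is ruled out; weight (1/3)·0 = 0.
If it is under cup 2 (prior 1/3): only cup 1 is available, probability 1; weight (1/3)·1 = 1/3.
If it is under cup 3 (prior 1/3): cup 1 is available, opened with probability 1/3; weight (1/3)·(1/3) = 1/9.
The weights sum to 4/9.
So P(the pea under cup 3 | the dealer opened cup 1) = (1/9) / (4/9) = 1/4.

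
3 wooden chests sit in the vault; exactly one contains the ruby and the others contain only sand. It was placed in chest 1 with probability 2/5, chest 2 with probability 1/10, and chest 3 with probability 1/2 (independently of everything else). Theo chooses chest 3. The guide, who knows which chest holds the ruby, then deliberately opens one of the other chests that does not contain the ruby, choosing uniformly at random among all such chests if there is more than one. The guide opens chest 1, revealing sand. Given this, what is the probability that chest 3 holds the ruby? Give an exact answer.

Condition on the true location of the ruby.
If it is in chest 1 (prior 2/5): the guide opened chest 1, so this case is ruled out; weight (2/5)·0 = 0.
If it is in chest 2 (prior 1/10): the guide has no choice, probability 1; weight (1/10)·1 = 1/10.
If it is in chest 3 (prior 1/2): the guide has 2 equally likely choices, so probability 1/2; weight (1/2)·(1/2) = 1/4.
The weights sum to 7/20.
So P(the ruby in chest 3 | the guide opened chest 1) = (1/4) / (7/20) = 5/7.

5/7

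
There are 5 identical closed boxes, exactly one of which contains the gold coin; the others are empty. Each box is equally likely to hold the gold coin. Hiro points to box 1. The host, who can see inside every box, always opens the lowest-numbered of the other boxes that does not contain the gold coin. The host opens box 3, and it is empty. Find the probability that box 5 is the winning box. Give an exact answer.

0

Apply Bayes' rule, conditioning on where the gold coin actually is.
If it is in any of boxes 1, 4, and 5 (prior 1/5 each): the host would have opened box 2 instead, probability 0; weight (1/5)·0 = 0 each.
If it is in box 2 (prior 1/5): box 3 is the lowest-numbered option available, probability 1; weight (1/5)·1 = 1/5.
If it is in box 3 (prior 1/5): the host opened box 3, so this case is ruled out; weight (1/5)·0 = 0.
The weights sum to 1/5.
So P(the gold coin in box 5 | the host opened box 3) = 0 / (1/5) = 0.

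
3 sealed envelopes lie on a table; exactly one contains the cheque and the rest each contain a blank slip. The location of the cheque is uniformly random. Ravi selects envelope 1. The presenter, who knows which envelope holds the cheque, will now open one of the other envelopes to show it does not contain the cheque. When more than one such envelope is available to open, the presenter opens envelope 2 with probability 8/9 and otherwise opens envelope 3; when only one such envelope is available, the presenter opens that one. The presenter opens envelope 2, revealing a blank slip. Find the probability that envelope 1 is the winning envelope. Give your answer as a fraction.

8/17

Condition on the true location of the cheque.
If it is in envelope 1 (prior 1/3): envelope 2 is available, opened with probability 8/9; weight (1/3)·(8/9) = 8/27.
If it is in envelope 2 (prior 1/3): the presenter opened envelope 2, so this case is ruled out; weight (1/3)·0 = 0.
If it is in envelope 3 (prior 1/3): only envelope 2 is available, probability 1; weight (1/3)·1 = 1/3.
The weights sum to 17/27.
So P(the cheque in envelope 1 | the presenter opened envelope 2) = (8/27) / (17/27) = 8/17.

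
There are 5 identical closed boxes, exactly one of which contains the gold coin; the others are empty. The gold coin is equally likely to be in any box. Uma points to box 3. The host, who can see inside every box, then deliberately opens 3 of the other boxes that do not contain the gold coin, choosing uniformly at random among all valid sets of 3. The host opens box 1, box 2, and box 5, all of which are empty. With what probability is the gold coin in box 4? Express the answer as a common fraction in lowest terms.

Consider each possible location of the gold coin in turn.
If it is in any of boxes 1, 2, and 5 (prior 1/5 each): that box was opened and seen not to hold the prize — ruled out; weight (1/5)·0 = 0 each.
If it is in box 3 (prior 1/5): the host has 4 equally likely choices, so probability 1/4; weight (1/5)·(1/4) = 1/20.
If it is in box 4 (prior 1/5): the host has no choice, probability 1; weight (1/5)·1 = 1/5.
The weights sum to 1/4.
So P(the gold coin in box 4 | the host opened box 1, box 2, and box 5) = (1/5) / (1/4) = 4/5.

4/5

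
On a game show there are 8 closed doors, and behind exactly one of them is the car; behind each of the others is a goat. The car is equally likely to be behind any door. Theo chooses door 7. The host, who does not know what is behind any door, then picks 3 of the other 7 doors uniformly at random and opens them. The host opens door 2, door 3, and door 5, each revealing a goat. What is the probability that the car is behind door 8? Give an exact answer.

1/5

Consider each possible location of the car in turn.
If it is behind any of doors 1, 4, 6, 7, and 8 (prior 1/8 each): the host picks exactly this set with probability 1/35 regardless, and none is the prize; weight (1/8)·(1/35) = 1/280 each.
If it is behind any of doors 2, 3, and 5 (prior 1/8 each): that door was opened and seen not to hold the prize — ruled out; weight (1/8)·0 = 0 each.
The weights sum to 1/56.
So P(the car behind door 8 | the host opened door 2, door 3, and door 5) = (1/280) / (1/56) = 1/5.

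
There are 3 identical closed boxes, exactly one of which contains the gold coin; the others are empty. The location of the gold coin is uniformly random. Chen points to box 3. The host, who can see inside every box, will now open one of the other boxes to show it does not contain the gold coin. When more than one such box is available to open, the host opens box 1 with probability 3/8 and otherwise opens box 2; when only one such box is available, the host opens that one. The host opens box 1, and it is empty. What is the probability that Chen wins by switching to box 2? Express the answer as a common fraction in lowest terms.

Apply Bayes' rule, conditioning on where the gold coin actually is.
If it is in box 1 (prior 1/3): the host opened box 1, so this case is ruled out; weight (1/3)·0 = 0.
If it is in box 2 (prior 1/3): only box 1 is available, probability 1; weight (1/3)·1 = 1/3.
If it is in box 3 (prior 1/3): box 1 is available, opened with probability 3/8; weight (1/3)·(3/8) = 1/8.
The weights sum to 11/24.
So P(the gold coin in box 2 | the host opened box 1) = (1/3) / (11/24) = 8/11.

8/11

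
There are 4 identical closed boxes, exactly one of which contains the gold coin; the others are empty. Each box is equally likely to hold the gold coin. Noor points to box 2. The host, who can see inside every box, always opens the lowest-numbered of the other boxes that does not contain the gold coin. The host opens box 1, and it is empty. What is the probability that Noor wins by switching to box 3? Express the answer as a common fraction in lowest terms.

Condition on the true location of the gold coin.
If it is in box 1 (prior 1/4): the host opened box 1, so this case is ruled out; weight (1/4)·0 = 0.
If it is in any of boxes 2, 3, and 4 (prior 1/4 each): box 1 is the lowest-numbered option available, probability 1; weight (1/4)·1 = 1/4 each.
The weights sum to 3/4.
So P(the gold coin in box 3 | the host opened box 1) = (1/4) / (3/4) = 1/3.

1/3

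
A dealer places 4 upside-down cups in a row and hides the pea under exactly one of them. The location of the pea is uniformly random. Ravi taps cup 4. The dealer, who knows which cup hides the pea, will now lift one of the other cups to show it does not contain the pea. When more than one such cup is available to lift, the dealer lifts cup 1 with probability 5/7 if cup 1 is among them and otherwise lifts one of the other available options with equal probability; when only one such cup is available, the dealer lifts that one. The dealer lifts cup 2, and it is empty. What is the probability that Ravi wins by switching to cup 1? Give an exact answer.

Consider each possible location of the pea in turn.
If it is under cup 1 (prior 1/4): cup 1 holds the prize so is unavailable; the dealer chooses uniformly among the 2 others, probability 1/2; weight (1/4)·(1/2) = 1/8.
If it is under cup 2 (prior 1/4): the dealer opened cup 2, so this case is ruled out; weight (1/4)·0 = 0.
If it is under cup 3 (prior 1/4): cup 1 is available but not opened, probability 2/7; weight (1/4)·(2/7) = 1/14.
If it is under cup 4 (prior 1/4): cup 1 is available but not opened; cup 2 gets probability (1 − 5/7)/2 = 1/7; weight (1/4)·(1/7) = 1/28.
The weights sum to 13/56.
So P(the pea under cup 1 | the dealer opened cup 2) = (1/8) / (13/56) = 7/13.

7/13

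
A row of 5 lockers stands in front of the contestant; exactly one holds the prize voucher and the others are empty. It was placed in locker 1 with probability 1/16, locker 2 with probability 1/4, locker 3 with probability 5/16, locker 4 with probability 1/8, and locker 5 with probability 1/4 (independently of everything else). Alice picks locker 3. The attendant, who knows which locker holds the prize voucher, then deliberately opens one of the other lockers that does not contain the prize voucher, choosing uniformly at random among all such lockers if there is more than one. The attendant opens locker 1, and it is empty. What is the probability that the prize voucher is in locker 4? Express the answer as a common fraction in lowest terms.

8/55

Apply Bayes' rule, conditioning on where the prize voucher actually is.
If it is in locker 1 (prior 1/16): the attendant opened locker 1, so this case is ruled out; weight (1/16)·0 = 0.
If it is in either of lockers 2 and 5 (prior 1/4 each): the attendant has 3 equally likely choices, so probability 1/3; weight (1/4)·(1/3) = 1/12 each.
If it is in locker 3 (prior 5/16): the attendant has 4 equally likely choices, so probability 1/4; weight (5/16)·(1/4) = 5/64.
If it is in locker 4 (prior 1/8): the attendant has 3 equally likely choices, so probability 1/3; weight (1/8)·(1/3) = 1/24.
The weights sum to 55/192.
So P(the prize voucher in locker 4 | the attendant opened locker 1) = (1/24) / (55/192) = 8/55.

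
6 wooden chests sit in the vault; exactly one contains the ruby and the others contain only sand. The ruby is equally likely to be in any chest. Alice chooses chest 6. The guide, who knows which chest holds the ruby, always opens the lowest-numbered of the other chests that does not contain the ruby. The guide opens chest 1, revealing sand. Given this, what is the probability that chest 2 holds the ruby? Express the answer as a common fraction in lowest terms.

1/5

Consider each possible location of the ruby in turn.
If it is in chest 1 (prior 1/6): the guide opened chest 1, so this case is ruled out; weight (1/6)·0 = 0.
If it is in any of chests 2, 3, 4, 5, and 6 (prior 1/6 each): chest 1 is the lowest-numbered option available, probability 1; weight (1/6)·1 = 1/6 each.
The weights sum to 5/6.
So P(the ruby in chest 2 | the guide opened chest 1) = (1/6) / (5/6) = 1/5.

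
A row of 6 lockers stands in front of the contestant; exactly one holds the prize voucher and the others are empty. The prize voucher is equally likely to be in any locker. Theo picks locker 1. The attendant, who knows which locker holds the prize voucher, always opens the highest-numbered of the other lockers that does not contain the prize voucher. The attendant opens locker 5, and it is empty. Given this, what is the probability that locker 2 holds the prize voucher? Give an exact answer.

Condition on the true location of the prize voucher.
If it is in any of lockers 1, 2, 3, and 4 (prior 1/6 each): the attendant would have opened locker 6 instead, probability 0; weight (1/6)·0 = 0 each.
If it is in locker 5 (prior 1/6): the attendant opened locker 5, so this case is ruled out; weight (1/6)·0 = 0.
If it is in locker 6 (prior 1/6): locker 5 is the highest-numbered option available, probability 1; weight (1/6)·1 = 1/6.
The weights sum to 1/6.
So P(the prize voucher in locker 2 | the attendant opened locker 5) = 0 / (1/6) = 0.

0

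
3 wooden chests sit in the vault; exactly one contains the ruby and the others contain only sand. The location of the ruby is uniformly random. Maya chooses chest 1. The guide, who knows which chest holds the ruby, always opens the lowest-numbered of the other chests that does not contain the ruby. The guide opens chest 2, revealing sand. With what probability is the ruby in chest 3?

1/2

Consider each possible location of the ruby in turn.
If it is in either of chests 1 and 3 (prior 1/3 each): chest 2 is the lowest-numbered option available, probability 1; weight (1/3)·1 = 1/3 each.
If it is in chest 2 (prior 1/3): the guide opened chest 2, so this case is ruled out; weight (1/3)·0 = 0.
The weights sum to 2/3.
So P(the ruby in chest 3 | the guide opened chest 2) = (1/3) / (2/3) = 1/2.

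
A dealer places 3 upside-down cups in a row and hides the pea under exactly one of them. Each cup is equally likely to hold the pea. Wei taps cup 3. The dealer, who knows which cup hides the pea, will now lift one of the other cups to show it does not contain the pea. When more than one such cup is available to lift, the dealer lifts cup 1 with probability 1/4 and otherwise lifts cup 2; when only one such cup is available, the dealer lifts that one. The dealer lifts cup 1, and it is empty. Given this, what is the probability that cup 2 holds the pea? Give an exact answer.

Condition on the true location of the pea.
If it is under cup 1 (prior 1/3): the dealer opened cup 1, so this case is ruled out; weight (1/3)·0 = 0.
If it is under cup 2 (prior 1/3): only cup 1 is available, probability 1; weight (1/3)·1 = 1/3.
If it is under cup 3 (prior 1/3): cup 1 is available, opened with probability 1/4; weight (1/3)·(1/4) = 1/12.
The weights sum to 5/12.
So P(the pea under cup 2 | the dealer opened cup 1) = (1/3) / (5/12) = 4/5.

4/5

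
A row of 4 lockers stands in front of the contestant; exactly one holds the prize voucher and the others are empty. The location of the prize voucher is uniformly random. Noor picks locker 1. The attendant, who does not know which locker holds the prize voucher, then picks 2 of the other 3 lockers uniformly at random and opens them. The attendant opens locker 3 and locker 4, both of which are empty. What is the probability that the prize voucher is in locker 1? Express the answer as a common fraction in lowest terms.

1/2

Because the attendant chose which lockers to open without knowing where the prize voucher is, the choice is independent of the prize location. Learning that none of the 2 opened lockers holds the prize voucher simply rules out those 2 locations and leaves the remaining 2 lockers still equally likely by symmetry.
So P(the prize voucher in locker 1) = 1/2.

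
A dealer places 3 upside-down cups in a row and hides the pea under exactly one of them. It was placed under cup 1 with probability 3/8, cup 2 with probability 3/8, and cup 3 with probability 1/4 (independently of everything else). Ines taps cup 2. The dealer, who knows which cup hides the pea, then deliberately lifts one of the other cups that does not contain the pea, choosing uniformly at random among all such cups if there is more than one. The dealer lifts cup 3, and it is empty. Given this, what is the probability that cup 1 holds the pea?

Consider each possible location of the pea in turn.
If it is under cup 1 (prior 3/8): the dealer has no choice, probability 1; weight (3/8)·1 = 3/8.
If it is under cup 2 (prior 3/8): the dealer has 2 equally likely choices, so probability 1/2; weight (3/8)·(1/2) = 3/16.
If it is under cup 3 (prior 1/4): the dealer opened cup 3, so this case is ruled out; weight (1/4)·0 = 0.
The weights sum to 9/16.
So P(the pea under cup 1 | the dealer opened cup 3) = (3/8) / (9/16) = 2/3.

2/3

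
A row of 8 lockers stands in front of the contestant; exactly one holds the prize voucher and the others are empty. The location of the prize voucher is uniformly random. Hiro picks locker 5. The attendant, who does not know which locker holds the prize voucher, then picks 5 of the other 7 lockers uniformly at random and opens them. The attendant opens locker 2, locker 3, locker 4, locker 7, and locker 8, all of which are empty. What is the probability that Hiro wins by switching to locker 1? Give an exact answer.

Consider each possible location of the prize voucher in turn.
If it is in any of lockers 1, 5, and 6 (prior 1/8 each): the attendant picks exactly this set with probability 1/21 regardless, and none is the prize; weight (1/8)·(1/21) = 1/168 each.
If it is in any of lockers 2, 3, 4, 7, and 8 (prior 1/8 each): that locker was opened and seen not to hold the prize — ruled out; weight (1/8)·0 = 0 each.
The weights sum to 1/56.
So P(the prize voucher in locker 1 | the attendant opened locker 2, locker 3, locker 4, locker 7, and locker 8) = (1/168) / (1/56) = 1/3.

1/3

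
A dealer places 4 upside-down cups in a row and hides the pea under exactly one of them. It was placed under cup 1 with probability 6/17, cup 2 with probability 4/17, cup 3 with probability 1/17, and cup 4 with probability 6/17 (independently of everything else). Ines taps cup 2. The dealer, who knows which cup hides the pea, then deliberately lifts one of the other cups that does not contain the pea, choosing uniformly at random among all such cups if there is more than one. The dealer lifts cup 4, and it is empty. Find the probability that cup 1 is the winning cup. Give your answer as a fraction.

18/29

Consider each possible location of the pea in turn.
If it is under cup 1 (prior 6/17): the dealer has 2 equally likely choices, so probability 1/2; weight (6/17)·(1/2) = 3/17.
If it is under cup 2 (prior 4/17): the dealer has 3 equally likely choices, so probability 1/3; weight (4/17)·(1/3) = 4/51.
If it is under cup 3 (prior 1/17): the dealer has 2 equally likely choices, so probability 1/2; weight (1/17)·(1/2) = 1/34.
If it is under cup 4 (prior 6/17): the dealer opened cup 4, so this case is ruled out; weight (6/17)·0 = 0.
The weights sum to 29/102.
So P(the pea under cup 1 | the dealer opened cup 4) = (3/17) / (29/102) = 18/29.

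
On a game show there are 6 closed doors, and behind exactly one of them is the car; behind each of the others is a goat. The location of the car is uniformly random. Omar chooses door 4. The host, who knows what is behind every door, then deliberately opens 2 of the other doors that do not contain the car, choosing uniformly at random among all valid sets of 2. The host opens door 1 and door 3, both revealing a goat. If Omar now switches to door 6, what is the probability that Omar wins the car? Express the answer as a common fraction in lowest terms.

5/18

Apply Bayes' rule, conditioning on where the car actually is.
If it is behind either of doors 1 and 3 (prior 1/6 each): that door was opened and seen not to hold the prize — ruled out; weight (1/6)·0 = 0 each.
If it is behind any of doors 2, 5, and 6 (prior 1/6 each): the host has 6 equally likely choices, so probability 1/6; weight (1/6)·(1/6) = 1/36 each.
If it is behind door 4 (prior 1/6): the host has 10 equally likely choices, so probability 1/10; weight (1/6)·(1/10) = 1/60.
The weights sum to 1/10.
So P(the car behind door 6 | the host opened door 1 and door 3) = (1/36) / (1/10) = 5/18.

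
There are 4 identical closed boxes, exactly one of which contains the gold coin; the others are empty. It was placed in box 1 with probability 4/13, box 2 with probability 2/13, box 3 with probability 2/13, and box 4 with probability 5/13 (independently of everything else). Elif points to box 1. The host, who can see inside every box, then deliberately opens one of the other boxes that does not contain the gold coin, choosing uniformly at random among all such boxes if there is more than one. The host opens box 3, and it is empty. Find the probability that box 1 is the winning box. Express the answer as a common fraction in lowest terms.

8/29

Apply Bayes' rule, conditioning on where the gold coin actually is.
If it is in box 1 (prior 4/13): the host has 3 equally likely choices, so probability 1/3; weight (4/13)·(1/3) = 4/39.
If it is in box 2 (prior 2/13): the host has 2 equally likely choices, so probability 1/2; weight (2/13)·(1/2) = 1/13.
If it is in box 3 (prior 2/13): the host opened box 3, so this case is ruled out; weight (2/13)·0 = 0.
If it is in box 4 (prior 5/13): the host has 2 equally likely choices, so probability 1/2; weight (5/13)·(1/2) = 5/26.
The weights sum to 29/78.
So P(the gold coin in box 1 | the host opened box 3) = (4/39) / (29/78) = 8/29.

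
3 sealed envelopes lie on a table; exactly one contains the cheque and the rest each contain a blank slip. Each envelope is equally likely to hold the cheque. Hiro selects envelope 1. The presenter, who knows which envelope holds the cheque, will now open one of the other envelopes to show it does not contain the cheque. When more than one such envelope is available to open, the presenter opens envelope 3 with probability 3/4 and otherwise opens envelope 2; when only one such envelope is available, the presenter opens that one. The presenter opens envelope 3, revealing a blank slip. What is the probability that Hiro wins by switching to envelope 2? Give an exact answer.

Consider each possible location of the cheque in turn.
If it is in envelope 1 (prior 1/3): envelope 3 is available, opened with probability 3/4; weight (1/3)·(3/4) = 1/4.
If it is in envelope 2 (prior 1/3): only envelope 3 is available, probability 1; weight (1/3)·1 = 1/3.
If it is in envelope 3 (prior 1/3): the presenter opened envelope 3, so this case is ruled out; weight (1/3)·0 = 0.
The weights sum to 7/12.
So P(the cheque in envelope 2 | the presenter opened envelope 3) = (1/3) / (7/12) = 4/7.

4/7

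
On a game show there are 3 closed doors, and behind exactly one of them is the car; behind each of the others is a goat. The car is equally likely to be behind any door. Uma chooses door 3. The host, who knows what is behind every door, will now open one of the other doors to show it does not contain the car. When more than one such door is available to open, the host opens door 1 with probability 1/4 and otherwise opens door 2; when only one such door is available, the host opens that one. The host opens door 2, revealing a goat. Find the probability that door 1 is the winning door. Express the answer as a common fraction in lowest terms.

4/7

Apply Bayes' rule, conditioning on where the car actually is.
If it is behind door 1 (prior 1/3): only door 2 is available, probability 1; weight (1/3)·1 = 1/3.
If it is behind door 2 (prior 1/3): the host opened door 2, so this case is ruled out; weight (1/3)·0 = 0.
If it is behind door 3 (prior 1/3): door 1 is available but not opened, probability 3/4; weight (1/3)·(3/4) = 1/4.
The weights sum to 7/12.
So P(the car behind door 1 | the host opened door 2) = (1/3) / (7/12) = 4/7.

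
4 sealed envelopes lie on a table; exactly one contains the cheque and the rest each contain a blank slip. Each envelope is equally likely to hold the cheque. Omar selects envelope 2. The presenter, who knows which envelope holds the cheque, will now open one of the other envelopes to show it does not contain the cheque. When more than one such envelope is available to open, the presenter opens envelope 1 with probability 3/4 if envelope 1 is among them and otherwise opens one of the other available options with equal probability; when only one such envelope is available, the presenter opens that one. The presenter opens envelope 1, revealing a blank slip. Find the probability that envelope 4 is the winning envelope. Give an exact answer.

1/3

Condition on the true location of the cheque.
If it is in envelope 1 (prior 1/4): the presenter opened envelope 1, so this case is ruled out; weight (1/4)·0 = 0.
If it is in any of envelopes 2, 3, and 4 (prior 1/4 each): envelope 1 is available, opened with probability 3/4; weight (1/4)·(3/4) = 3/16 each.
The weights sum to 9/16.
So P(the cheque in envelope 4 | the presenter opened envelope 1) = (3/16) / (9/16) = 1/3.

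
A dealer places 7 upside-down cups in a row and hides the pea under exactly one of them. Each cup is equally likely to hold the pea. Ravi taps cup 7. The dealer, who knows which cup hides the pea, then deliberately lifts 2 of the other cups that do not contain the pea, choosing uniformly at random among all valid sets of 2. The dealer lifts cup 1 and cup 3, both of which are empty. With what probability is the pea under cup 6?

Apply Bayes' rule, conditioning on where the pea actually is.
If it is under either of cups 1 and 3 (prior 1/7 each): that cup was opened and seen not to hold the prize — ruled out; weight (1/7)·0 = 0 each.
If it is under any of cups 2, 4, 5, and 6 (prior 1/7 each): the dealer has 10 equally likely choices, so probability 1/10; weight (1/7)·(1/10) = 1/70 each.
If it is under cup 7 (prior 1/7): the dealer has 15 equally likely choices, so probability 1/15; weight (1/7)·(1/15) = 1/105.
The weights sum to 1/15.
So P(the pea under cup 6 | the dealer opened cup 1 and cup 3) = (1/70) / (1/15) = 3/14.

3/14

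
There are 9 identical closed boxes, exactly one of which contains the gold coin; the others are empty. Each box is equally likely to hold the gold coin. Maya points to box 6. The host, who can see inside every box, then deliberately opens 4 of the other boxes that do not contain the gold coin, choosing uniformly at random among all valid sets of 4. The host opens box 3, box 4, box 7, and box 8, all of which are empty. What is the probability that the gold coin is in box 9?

Apply Bayes' rule, conditioning on where the gold coin actually is.
If it is in any of boxes 1, 2, 5, and 9 (prior 1/9 each): the host has 35 equally likely choices, so probability 1/35; weight (1/9)·(1/35) = 1/315 each.
If it is in any of boxes 3, 4, 7, and 8 (prior 1/9 each): that box was opened and seen not to hold the prize — ruled out; weight (1/9)·0 = 0 each.
If it is in box 6 (prior 1/9): the host has 70 equally likely choices, so probability 1/70; weight (1/9)·(1/70) = 1/630.
The weights sum to 1/70.
So P(the gold coin in box 9 | the host opened box 3, box 4, box 7, and box 8) = (1/315) / (1/70) = 2/9.

2/9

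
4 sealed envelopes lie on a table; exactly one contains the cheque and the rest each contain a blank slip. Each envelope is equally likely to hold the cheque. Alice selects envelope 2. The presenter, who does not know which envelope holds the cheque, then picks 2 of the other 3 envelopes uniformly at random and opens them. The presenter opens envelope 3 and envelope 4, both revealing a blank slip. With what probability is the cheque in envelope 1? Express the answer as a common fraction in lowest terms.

1/2

Because the presenter chose which envelopes to open without knowing where the cheque is, the choice is independent of the prize location. Learning that none of the 2 opened envelopes holds the cheque simply rules out those 2 locations and leaves the remaining 2 envelopes still equally likely by symmetry.
So P(the cheque in envelope 1) = 1/2.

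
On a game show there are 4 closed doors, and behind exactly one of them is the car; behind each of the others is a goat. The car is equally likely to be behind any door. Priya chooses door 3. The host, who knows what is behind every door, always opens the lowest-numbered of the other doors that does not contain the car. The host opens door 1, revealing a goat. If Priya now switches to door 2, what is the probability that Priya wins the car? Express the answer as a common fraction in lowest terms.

1/3

Condition on the true location of the car.
If it is behind door 1 (prior 1/4): the host opened door 1, so this case is ruled out; weight (1/4)·0 = 0.
If it is behind any of doors 2, 3, and 4 (prior 1/4 each): door 1 is the lowest-numbered option available, probability 1; weight (1/4)·1 = 1/4 each.
The weights sum to 3/4.
So P(the car behind door 2 | the host opened door 1) = (1/4) / (3/4) = 1/3.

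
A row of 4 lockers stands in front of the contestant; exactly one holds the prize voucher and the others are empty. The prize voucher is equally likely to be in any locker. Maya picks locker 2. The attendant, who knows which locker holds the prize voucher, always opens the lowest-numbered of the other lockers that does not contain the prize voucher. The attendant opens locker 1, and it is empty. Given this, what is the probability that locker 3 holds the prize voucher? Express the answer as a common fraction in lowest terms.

Apply Bayes' rule, conditioning on where the prize voucher actually is.
If it is in locker 1 (prior 1/4): the attendant opened locker 1, so this case is ruled out; weight (1/4)·0 = 0.
If it is in any of lockers 2, 3, and 4 (prior 1/4 each): locker 1 is the lowest-numbered option available, probability 1; weight (1/4)·1 = 1/4 each.
The weights sum to 3/4.
So P(the prize voucher in locker 3 | the attendant opened locker 1) = (1/4) / (3/4) = 1/3.

1/3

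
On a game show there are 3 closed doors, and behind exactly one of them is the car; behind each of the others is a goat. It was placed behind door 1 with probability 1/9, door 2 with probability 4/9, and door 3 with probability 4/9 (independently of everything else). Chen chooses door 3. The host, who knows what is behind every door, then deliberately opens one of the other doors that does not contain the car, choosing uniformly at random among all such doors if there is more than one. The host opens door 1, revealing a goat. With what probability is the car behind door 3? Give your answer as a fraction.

Condition on the true location of the car.
If it is behind door 1 (prior 1/9): the host opened door 1, so this case is ruled out; weight (1/9)·0 = 0.
If it is behind door 2 (prior 4/9): the host has no choice, probability 1; weight (4/9)·1 = 4/9.
If it is behind door 3 (prior 4/9): the host has 2 equally likely choices, so probability 1/2; weight (4/9)·(1/2) = 2/9.
The weights sum to 2/3.
So P(the car behind door 3 | the host opened door 1) = (2/9) / (2/3) = 1/3.

1/3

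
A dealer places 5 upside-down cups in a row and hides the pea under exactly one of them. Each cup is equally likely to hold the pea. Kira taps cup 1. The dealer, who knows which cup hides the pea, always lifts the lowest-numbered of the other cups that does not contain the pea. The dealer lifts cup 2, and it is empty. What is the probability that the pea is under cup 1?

1/4

Consider each possible location of the pea in turn.
If it is under any of cups 1, 3, 4, and 5 (prior 1/5 each): cup 2 is the lowest-numbered option available, probability 1; weight (1/5)·1 = 1/5 each.
If it is under cup 2 (prior 1/5): the dealer opened cup 2, so this case is ruled out; weight (1/5)·0 = 0.
The weights sum to 4/5.
So P(the pea under cup 1 | the dealer opened cup 2) = (1/5) / (4/5) = 1/4.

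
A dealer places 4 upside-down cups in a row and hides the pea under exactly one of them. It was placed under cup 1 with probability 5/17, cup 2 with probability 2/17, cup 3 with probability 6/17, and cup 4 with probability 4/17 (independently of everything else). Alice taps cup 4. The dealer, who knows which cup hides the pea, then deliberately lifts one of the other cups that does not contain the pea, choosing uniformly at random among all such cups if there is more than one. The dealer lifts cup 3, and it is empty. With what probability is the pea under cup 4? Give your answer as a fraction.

Consider each possible location of the pea in turn.
If it is under cup 1 (prior 5/17): the dealer has 2 equally likely choices, so probability 1/2; weight (5/17)·(1/2) = 5/34.
If it is under cup 2 (prior 2/17): the dealer has 2 equally likely choices, so probability 1/2; weight (2/17)·(1/2) = 1/17.
If it is under cup 3 (prior 6/17): the dealer opened cup 3, so this case is ruled out; weight (6/17)·0 = 0.
If it is under cup 4 (prior 4/17): the dealer has 3 equally likely choices, so probability 1/3; weight (4/17)·(1/3) = 4/51.
The weights sum to 29/102.
So P(the pea under cup 4 | the dealer opened cup 3) = (4/51) / (29/102) = 8/29.

8/29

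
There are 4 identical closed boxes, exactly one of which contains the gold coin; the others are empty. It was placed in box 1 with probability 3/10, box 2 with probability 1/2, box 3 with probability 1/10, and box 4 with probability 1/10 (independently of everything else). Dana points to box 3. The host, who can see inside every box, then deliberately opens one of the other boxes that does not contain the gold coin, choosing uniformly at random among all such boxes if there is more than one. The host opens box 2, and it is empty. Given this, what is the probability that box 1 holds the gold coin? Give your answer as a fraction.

9/14

Apply Bayes' rule, conditioning on where the gold coin actually is.
If it is in box 1 (prior 3/10): the host has 2 equally likely choices, so probability 1/2; weight (3/10)·(1/2) = 3/20.
If it is in box 2 (prior 1/2): the host opened box 2, so this case is ruled out; weight (1/2)·0 = 0.
If it is in box 3 (prior 1/10): the host has 3 equally likely choices, so probability 1/3; weight (1/10)·(1/3) = 1/30.
If it is in box 4 (prior 1/10): the host has 2 equally likely choices, so probability 1/2; weight (1/10)·(1/2) = 1/20.
The weights sum to 7/30.
So P(the gold coin in box 1 | the host opened box 2) = (3/20) / (7/30) = 9/14.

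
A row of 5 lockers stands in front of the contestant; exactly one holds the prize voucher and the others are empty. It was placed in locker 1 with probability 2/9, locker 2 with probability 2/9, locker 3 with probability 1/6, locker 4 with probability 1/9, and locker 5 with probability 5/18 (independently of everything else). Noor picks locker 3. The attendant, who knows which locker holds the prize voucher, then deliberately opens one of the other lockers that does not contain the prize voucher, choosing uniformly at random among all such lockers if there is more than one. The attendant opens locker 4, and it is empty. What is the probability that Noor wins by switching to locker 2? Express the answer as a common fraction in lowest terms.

Consider each possible location of the prize voucher in turn.
If it is in either of lockers 1 and 2 (prior 2/9 each): the attendant has 3 equally likely choices, so probability 1/3; weight (2/9)·(1/3) = 2/27 each.
If it is in locker 3 (prior 1/6): the attendant has 4 equally likely choices, so probability 1/4; weight (1/6)·(1/4) = 1/24.
If it is in locker 4 (prior 1/9): the attendant opened locker 4, so this case is ruled out; weight (1/9)·0 = 0.
If it is in locker 5 (prior 5/18): the attendant has 3 equally likely choices, so probability 1/3; weight (5/18)·(1/3) = 5/54.
The weights sum to 61/216.
So P(the prize voucher in locker 2 | the attendant opened locker 4) = (2/27) / (61/216) = 16/61.

16/61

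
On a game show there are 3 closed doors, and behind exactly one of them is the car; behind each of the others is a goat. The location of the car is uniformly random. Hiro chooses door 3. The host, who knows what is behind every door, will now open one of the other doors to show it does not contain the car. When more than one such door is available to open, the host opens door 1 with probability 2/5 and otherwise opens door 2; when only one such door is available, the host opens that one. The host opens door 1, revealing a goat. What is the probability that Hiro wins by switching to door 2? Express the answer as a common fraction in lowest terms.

5/7

Condition on the true location of the car.
If it is behind door 1 (prior 1/3): the host opened door 1, so this case is ruled out; weight (1/3)·0 = 0.
If it is behind door 2 (prior 1/3): only door 1 is available, probability 1; weight (1/3)·1 = 1/3.
If it is behind door 3 (prior 1/3): door 1 is available, opened with probability 2/5; weight (1/3)·(2/5) = 2/15.
The weights sum to 7/15.
So P(the car behind door 2 | the host opened door 1) = (1/3) / (7/15) = 5/7.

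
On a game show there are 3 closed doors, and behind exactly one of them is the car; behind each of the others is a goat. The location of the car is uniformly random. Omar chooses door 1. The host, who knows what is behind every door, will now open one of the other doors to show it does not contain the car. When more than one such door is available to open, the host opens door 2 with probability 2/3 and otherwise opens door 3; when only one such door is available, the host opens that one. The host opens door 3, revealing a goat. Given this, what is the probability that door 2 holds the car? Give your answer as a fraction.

Condition on the true location of the car.
If it is behind door 1 (prior 1/3): door 2 is available but not opened, probability 1/3; weight (1/3)·(1/3) = 1/9.
If it is behind door 2 (prior 1/3): only door 3 is available, probability 1; weight (1/3)·1 = 1/3.
If it is behind door 3 (prior 1/3): the host opened door 3, so this case is ruled out; weight (1/3)·0 = 0.
The weights sum to 4/9.
So P(the car behind door 2 | the host opened door 3) = (1/3) / (4/9) = 3/4.

3/4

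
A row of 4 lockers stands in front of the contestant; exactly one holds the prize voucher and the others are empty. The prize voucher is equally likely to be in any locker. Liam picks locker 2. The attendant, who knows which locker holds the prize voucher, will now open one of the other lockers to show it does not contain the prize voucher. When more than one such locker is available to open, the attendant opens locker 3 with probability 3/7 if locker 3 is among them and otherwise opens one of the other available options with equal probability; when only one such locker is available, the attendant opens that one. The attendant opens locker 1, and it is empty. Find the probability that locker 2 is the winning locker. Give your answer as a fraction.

4/19

Consider each possible location of the prize voucher in turn.
If it is in locker 1 (prior 1/4): the attendant opened locker 1, so this case is ruled out; weight (1/4)·0 = 0.
If it is in locker 2 (prior 1/4): locker 3 is available but not opened; locker 1 gets probability (1 − 3/7)/2 = 2/7; weight (1/4)·(2/7) = 1/14.
If it is in locker 3 (prior 1/4): locker 3 holds the prize so is unavailable; the attendant chooses uniformly among the 2 others, probability 1/2; weight (1/4)·(1/2) = 1/8.
If it is in locker 4 (prior 1/4): locker 3 is available but not opened, probability 4/7; weight (1/4)·(4/7) = 1/7.
The weights sum to 19/56.
So P(the prize voucher in locker 2 | the attendant opened locker 1) = (1/14) / (19/56) = 4/19.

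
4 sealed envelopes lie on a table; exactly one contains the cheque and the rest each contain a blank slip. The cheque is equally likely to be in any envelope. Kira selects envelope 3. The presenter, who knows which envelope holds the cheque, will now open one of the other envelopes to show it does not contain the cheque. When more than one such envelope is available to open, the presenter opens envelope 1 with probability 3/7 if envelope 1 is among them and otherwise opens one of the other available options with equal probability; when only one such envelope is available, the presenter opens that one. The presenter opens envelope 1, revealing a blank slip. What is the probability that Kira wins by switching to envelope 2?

1/3

Consider each possible location of the cheque in turn.
If it is in envelope 1 (prior 1/4): the presenter opened envelope 1, so this case is ruled out; weight (1/4)·0 = 0.
If it is in any of envelopes 2, 3, and 4 (prior 1/4 each): envelope 1 is available, opened with probability 3/7; weight (1/4)·(3/7) = 3/28 each.
The weights sum to 9/28.
So P(the cheque in envelope 2 | the presenter opened envelope 1) = (3/28) / (9/28) = 1/3.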